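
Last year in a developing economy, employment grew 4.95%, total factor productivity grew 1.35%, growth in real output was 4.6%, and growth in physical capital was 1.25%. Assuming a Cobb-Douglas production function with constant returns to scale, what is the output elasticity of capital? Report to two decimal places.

α = 0.46

gY = gA + α·gK + (1−α)·gL, so gY − gA − gL = α(gK − gL).
4.6 − 1.35 − 4.95 = α × (1.25 − 4.95).
-1.7 = -3.7 α, so α = 0.4595.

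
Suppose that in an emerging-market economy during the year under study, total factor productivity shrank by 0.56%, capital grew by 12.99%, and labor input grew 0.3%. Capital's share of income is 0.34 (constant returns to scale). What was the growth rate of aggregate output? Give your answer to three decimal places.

4.055%

Labor's share = 1 − 0.34 = 0.66.
Capital: 0.34 × 12.99 = 4.4166 pp.
Labor input: 0.66 × 0.3 = 0.198 pp.
Output growth = -0.56 + 4.6146 = 4.0546%.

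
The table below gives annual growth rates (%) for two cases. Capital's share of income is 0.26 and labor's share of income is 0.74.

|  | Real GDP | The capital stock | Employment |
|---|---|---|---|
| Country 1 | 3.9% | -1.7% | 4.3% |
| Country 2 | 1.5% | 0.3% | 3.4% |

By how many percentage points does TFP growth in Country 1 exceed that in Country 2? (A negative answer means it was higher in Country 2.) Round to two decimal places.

2.25 percentage points

Labor's share = 1 − 0.26 = 0.74.
Country 1: TFP = 3.9 + 0.442 − 3.182 = 1.16%.
Country 2: TFP = 1.5 − 0.078 − 2.516 = -1.094%.
Difference = 1.16 − (-1.094) = 2.254 pp.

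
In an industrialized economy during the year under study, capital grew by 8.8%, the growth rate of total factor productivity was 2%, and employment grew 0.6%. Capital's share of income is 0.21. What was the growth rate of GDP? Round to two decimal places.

Labor's share = 1 − 0.21 = 0.79.
Capital: 0.21 × 8.8 = 1.848 pp.
Employment: 0.79 × 0.6 = 0.474 pp.
Output growth = 2 + 2.322 = 4.322%.

4.32%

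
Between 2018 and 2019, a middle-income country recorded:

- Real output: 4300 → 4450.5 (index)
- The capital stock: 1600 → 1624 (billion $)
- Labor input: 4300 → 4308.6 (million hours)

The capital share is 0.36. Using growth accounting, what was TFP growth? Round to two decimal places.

TFP growth was 2.83%.

Real output growth = (4450.5 − 4300) / 4300 = 3.5%.
The capital stock growth = (1624 − 1600) / 1600 = 1.5%.
Labor input growth = (4308.6 − 4300) / 4300 = 0.2%.
Labor's share = 1 − 0.36 = 0.64.
The capital stock: 0.36 × 1.5 = 0.54 pp.
Labor input: 0.64 × 0.2 = 0.128 pp.
TFP growth = 3.5 − 0.668 = 2.832%.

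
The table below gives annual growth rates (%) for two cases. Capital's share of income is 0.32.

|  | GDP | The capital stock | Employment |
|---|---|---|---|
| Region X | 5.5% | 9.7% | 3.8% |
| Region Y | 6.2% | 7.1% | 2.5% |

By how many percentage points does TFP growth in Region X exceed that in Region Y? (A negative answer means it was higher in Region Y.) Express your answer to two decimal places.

Labor's share = 1 − 0.32 = 0.68.
Region X: TFP = 5.5 − 3.104 − 2.584 = -0.188%.
Region Y: TFP = 6.2 − 2.272 − 1.7 = 2.228%.
Difference = -0.188 − (2.228) = -2.416 pp.

-2.42 percentage points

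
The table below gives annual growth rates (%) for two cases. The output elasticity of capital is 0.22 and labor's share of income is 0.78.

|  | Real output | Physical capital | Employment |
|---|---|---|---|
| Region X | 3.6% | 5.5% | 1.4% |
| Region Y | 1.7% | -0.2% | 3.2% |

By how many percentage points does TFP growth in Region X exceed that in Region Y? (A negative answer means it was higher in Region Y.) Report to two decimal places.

2.05 percentage points

Labor's share = 1 − 0.22 = 0.78.
Region X: TFP = 3.6 − 1.21 − 1.092 = 1.298%.
Region Y: TFP = 1.7 + 0.044 − 2.496 = -0.752%.
Difference = 1.298 − (-0.752) = 2.05 pp.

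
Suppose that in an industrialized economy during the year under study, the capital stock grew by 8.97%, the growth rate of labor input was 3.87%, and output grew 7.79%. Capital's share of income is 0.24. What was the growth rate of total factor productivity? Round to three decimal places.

Labor's share = 1 − 0.24 = 0.76.
The capital stock: 0.24 × 8.97 = 2.1528 pp.
Labor input: 0.76 × 3.87 = 2.9412 pp.
TFP growth = 7.79 − 5.094 = 2.696%.

Total factor productivity grew 2.696%.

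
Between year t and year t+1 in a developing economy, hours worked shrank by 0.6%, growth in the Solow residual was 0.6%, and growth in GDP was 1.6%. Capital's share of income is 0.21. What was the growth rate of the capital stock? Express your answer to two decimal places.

The capital stock growth was 7.02%.

Labor's share = 1 − 0.21 = 0.79.
gY = gA + 0.79×(-0.6) + 0.21×g.
0.21×g = 1.6 − 0.6 + 0.474 = 1.474.
g = 1.474 / 0.21 = 7.019%.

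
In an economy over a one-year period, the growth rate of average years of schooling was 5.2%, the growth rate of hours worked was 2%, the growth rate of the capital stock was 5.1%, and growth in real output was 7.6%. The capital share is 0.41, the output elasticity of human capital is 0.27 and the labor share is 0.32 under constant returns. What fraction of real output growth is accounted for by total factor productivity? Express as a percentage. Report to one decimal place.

Total factor productivity accounted for 45.6% of growth.

Labor's share = 1 − 0.41 − 0.27 = 0.32.
The capital stock: 0.41 × 5.1 = 2.091 pp.
Average years of schooling: 0.27 × 5.2 = 1.404 pp.
Hours worked: 0.32 × 2 = 0.64 pp.
TFP growth = 7.6 − 4.135 = 3.465%.
TFP share of growth = 3.465 / 7.6 × 100 = 45.592%.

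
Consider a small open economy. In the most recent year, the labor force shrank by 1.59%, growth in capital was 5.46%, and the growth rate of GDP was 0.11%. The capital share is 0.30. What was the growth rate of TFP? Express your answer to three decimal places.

Labor's share = 1 − 0.3 = 0.7.
Capital: 0.3 × 5.46 = 1.638 pp.
The labor force: 0.7 × (-1.59) = -1.113 pp.
TFP growth = 0.11 − 0.525 = -0.415%.

-0.415%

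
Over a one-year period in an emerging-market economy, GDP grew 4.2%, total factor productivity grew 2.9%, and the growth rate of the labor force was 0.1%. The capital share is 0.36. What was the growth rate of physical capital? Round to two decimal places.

3.43%

Labor's share = 1 − 0.36 = 0.64.
gY = gA + 0.64×0.1 + 0.36×g.
0.36×g = 4.2 − 2.9 − 0.064 = 1.236.
g = 1.236 / 0.36 = 3.4333%.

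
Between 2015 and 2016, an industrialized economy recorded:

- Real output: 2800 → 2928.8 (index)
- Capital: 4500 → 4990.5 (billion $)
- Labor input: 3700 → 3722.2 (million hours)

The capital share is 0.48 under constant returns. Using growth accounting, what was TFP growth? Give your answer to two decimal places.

Real output growth = (2928.8 − 2800) / 2800 = 4.6%.
Capital growth = (4990.5 − 4500) / 4500 = 10.9%.
Labor input growth = (3722.2 − 3700) / 3700 = 0.6%.
Labor's share = 1 − 0.48 = 0.52.
Capital: 0.48 × 10.9 = 5.232 pp.
Labor input: 0.52 × 0.6 = 0.312 pp.
TFP growth = 4.6 − 5.544 = -0.944%.

-0.94%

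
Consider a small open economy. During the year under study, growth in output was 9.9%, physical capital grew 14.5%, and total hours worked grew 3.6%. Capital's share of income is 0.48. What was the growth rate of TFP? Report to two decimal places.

1.07%

Labor's share = 1 − 0.48 = 0.52.
Physical capital: 0.48 × 14.5 = 6.96 pp.
Total hours worked: 0.52 × 3.6 = 1.872 pp.
TFP growth = 9.9 − 8.832 = 1.068%.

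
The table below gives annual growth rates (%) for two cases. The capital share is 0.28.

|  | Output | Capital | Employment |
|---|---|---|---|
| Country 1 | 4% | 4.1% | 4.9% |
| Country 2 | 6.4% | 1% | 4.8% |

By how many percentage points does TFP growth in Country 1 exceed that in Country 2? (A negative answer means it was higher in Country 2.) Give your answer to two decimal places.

-3.34 percentage points

Labor's share = 1 − 0.28 = 0.72.
Country 1: TFP = 4 − 1.148 − 3.528 = -0.676%.
Country 2: TFP = 6.4 − 0.28 − 3.456 = 2.664%.
Difference = -0.676 − (2.664) = -3.34 pp.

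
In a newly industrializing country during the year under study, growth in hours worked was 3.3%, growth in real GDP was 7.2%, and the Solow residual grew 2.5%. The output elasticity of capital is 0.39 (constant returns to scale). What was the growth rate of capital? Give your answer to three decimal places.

Labor's share = 1 − 0.39 = 0.61.
gY = gA + 0.61×3.3 + 0.39×g.
0.39×g = 7.2 − 2.5 − 2.013 = 2.687.
g = 2.687 / 0.39 = 6.88974%.

6.890%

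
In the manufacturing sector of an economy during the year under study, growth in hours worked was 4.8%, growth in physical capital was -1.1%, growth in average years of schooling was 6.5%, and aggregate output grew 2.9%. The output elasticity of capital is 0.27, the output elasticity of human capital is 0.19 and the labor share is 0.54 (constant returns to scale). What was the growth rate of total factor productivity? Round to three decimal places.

Labor's share = 1 − 0.27 − 0.19 = 0.54.
Physical capital: 0.27 × (-1.1) = -0.297 pp.
Average years of schooling: 0.19 × 6.5 = 1.235 pp.
Hours worked: 0.54 × 4.8 = 2.592 pp.
TFP growth = 2.9 − 3.53 = -0.63%.

-0.630%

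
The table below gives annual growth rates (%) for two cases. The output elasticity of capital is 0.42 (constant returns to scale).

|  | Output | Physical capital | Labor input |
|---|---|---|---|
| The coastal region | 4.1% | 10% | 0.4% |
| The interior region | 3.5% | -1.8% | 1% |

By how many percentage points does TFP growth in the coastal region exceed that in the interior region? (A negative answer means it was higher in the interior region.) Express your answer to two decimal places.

Labor's share = 1 − 0.42 = 0.58.
The coastal region: TFP = 4.1 − 4.2 − 0.232 = -0.332%.
The interior region: TFP = 3.5 + 0.756 − 0.58 = 3.676%.
Difference = -0.332 − (3.676) = -4.008 pp.

-4.01 percentage points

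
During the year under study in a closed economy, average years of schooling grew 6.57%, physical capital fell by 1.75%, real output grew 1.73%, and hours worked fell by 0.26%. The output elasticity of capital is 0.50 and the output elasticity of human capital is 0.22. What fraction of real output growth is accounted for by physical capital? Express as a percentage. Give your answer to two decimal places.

Physical capital contributed 0.5 × (-1.75) = -0.875 pp.
Share of growth = -0.875 / 1.73 × 100 = -50.578%.

-50.58%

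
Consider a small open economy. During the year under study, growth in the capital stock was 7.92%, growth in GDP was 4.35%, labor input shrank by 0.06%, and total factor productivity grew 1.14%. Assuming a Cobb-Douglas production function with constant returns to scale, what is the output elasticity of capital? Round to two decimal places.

0.41

gY = gA + α·gK + (1−α)·gL, so gY − gA − gL = α(gK − gL).
4.35 − 1.14 + 0.06 = α × (7.92 − (-0.06)).
3.27 = 7.98 α, so α = 0.4098.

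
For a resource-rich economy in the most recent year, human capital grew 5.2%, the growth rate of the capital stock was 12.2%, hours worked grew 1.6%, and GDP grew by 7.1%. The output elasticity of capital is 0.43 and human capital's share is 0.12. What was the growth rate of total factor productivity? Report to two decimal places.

Total factor productivity grew 0.51%.

Labor's share = 1 − 0.43 − 0.12 = 0.45.
The capital stock: 0.43 × 12.2 = 5.246 pp.
Human capital: 0.12 × 5.2 = 0.624 pp.
Hours worked: 0.45 × 1.6 = 0.72 pp.
TFP growth = 7.1 − 6.59 = 0.51%.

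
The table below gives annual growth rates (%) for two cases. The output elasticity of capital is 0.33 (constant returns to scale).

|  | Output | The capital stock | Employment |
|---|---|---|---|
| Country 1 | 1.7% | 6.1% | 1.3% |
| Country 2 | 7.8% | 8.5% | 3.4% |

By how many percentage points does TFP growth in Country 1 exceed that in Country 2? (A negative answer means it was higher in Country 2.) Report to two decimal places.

-3.90 percentage points

Labor's share = 1 − 0.33 = 0.67.
Country 1: TFP = 1.7 − 2.013 − 0.871 = -1.184%.
Country 2: TFP = 7.8 − 2.805 − 2.278 = 2.717%.
Difference = -1.184 − (2.717) = -3.901 pp.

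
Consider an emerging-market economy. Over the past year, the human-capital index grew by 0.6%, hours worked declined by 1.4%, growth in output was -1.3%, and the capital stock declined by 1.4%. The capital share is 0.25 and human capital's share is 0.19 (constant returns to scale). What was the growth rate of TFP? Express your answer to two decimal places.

Labor's share = 1 − 0.25 − 0.19 = 0.56.
The capital stock: 0.25 × (-1.4) = -0.35 pp.
The human-capital index: 0.19 × 0.6 = 0.114 pp.
Hours worked: 0.56 × (-1.4) = -0.784 pp.
TFP growth = -1.3 + 1.02 = -0.28%.

-0.28%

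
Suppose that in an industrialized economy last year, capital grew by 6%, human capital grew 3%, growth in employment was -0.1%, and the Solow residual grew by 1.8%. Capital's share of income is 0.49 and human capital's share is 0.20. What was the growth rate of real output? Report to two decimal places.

Labor's share = 1 − 0.49 − 0.2 = 0.31.
Capital: 0.49 × 6 = 2.94 pp.
Human capital: 0.2 × 3 = 0.6 pp.
Employment: 0.31 × (-0.1) = -0.031 pp.
Output growth = 1.8 + 3.509 = 5.309%.

5.31%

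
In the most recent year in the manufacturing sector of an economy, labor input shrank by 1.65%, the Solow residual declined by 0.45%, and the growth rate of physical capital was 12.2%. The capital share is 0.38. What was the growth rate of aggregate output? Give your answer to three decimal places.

3.163%

Labor's share = 1 − 0.38 = 0.62.
Physical capital: 0.38 × 12.2 = 4.636 pp.
Labor input: 0.62 × (-1.65) = -1.023 pp.
Output growth = -0.45 + 3.613 = 3.163%.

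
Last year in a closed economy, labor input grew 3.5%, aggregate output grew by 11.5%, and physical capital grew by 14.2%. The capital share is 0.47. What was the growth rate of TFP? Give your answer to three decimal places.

Labor's share = 1 − 0.47 = 0.53.
Physical capital: 0.47 × 14.2 = 6.674 pp.
Labor input: 0.53 × 3.5 = 1.855 pp.
TFP growth = 11.5 − 8.529 = 2.971%.

TFP grew 2.971%.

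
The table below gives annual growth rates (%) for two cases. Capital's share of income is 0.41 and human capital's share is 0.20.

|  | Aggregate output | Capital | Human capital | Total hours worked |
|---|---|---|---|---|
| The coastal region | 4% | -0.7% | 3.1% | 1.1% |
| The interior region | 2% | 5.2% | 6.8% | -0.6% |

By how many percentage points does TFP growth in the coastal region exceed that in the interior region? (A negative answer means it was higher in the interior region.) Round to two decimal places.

4.50 percentage points

Labor's share = 1 − 0.41 − 0.2 = 0.39.
The coastal region: TFP = 4 + 0.287 − 0.62 − 0.429 = 3.238%.
The interior region: TFP = 2 − 2.132 − 1.36 + 0.234 = -1.258%.
Difference = 3.238 − (-1.258) = 4.496 pp.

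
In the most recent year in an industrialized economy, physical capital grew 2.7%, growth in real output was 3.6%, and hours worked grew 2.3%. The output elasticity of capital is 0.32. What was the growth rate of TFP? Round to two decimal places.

1.17%

Labor's share = 1 − 0.32 = 0.68.
Physical capital: 0.32 × 2.7 = 0.864 pp.
Hours worked: 0.68 × 2.3 = 1.564 pp.
TFP growth = 3.6 − 2.428 = 1.172%.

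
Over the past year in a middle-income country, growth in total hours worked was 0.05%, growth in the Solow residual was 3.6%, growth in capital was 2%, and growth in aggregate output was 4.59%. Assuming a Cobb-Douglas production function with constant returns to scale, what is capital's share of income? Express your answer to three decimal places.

gY = gA + α·gK + (1−α)·gL, so gY − gA − gL = α(gK − gL).
4.59 − 3.6 − 0.05 = α × (2 − 0.05).
0.94 = 1.95 α, so α = 0.48205.

α = 0.482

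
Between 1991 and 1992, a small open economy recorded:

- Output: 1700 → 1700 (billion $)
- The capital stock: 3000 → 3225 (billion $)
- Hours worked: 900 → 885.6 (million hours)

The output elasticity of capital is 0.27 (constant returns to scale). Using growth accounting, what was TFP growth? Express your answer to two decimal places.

-0.86%

Output growth = (1700 − 1700) / 1700 = 0%.
The capital stock growth = (3225 − 3000) / 3000 = 7.5%.
Hours worked growth = (885.6 − 900) / 900 = -1.6%.
Labor's share = 1 − 0.27 = 0.73.
The capital stock: 0.27 × 7.5 = 2.025 pp.
Hours worked: 0.73 × (-1.6) = -1.168 pp.
TFP growth = 0 − 0.857 = -0.857%.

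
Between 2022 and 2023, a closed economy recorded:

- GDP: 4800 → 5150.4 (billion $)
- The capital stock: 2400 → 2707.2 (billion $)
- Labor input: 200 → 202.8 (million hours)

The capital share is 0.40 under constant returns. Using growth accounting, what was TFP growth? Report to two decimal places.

TFP growth was 1.34%.

GDP growth = (5150.4 − 4800) / 4800 = 7.3%.
The capital stock growth = (2707.2 − 2400) / 2400 = 12.8%.
Labor input growth = (202.8 − 200) / 200 = 1.4%.
Labor's share = 1 − 0.4 = 0.6.
The capital stock: 0.4 × 12.8 = 5.12 pp.
Labor input: 0.6 × 1.4 = 0.84 pp.
TFP growth = 7.3 − 5.96 = 1.34%.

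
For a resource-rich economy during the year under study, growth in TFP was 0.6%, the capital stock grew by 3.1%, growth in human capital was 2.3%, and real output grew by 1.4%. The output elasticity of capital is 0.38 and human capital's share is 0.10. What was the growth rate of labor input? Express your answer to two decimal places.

-1.17%

Labor's share = 1 − 0.38 − 0.1 = 0.52.
gY = gA + 0.38×3.1 + 0.1×2.3 + 0.52×g.
0.52×g = 1.4 − 0.6 − 1.408 = -0.608.
g = -0.608 / 0.52 = -1.1692%.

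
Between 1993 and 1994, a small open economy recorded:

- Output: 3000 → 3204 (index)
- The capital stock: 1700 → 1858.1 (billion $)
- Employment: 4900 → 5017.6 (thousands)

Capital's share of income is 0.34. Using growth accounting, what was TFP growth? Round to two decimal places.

Output growth = (3204 − 3000) / 3000 = 6.8%.
The capital stock growth = (1858.1 − 1700) / 1700 = 9.3%.
Employment growth = (5017.6 − 4900) / 4900 = 2.4%.
Labor's share = 1 − 0.34 = 0.66.
The capital stock: 0.34 × 9.3 = 3.162 pp.
Employment: 0.66 × 2.4 = 1.584 pp.
TFP growth = 6.8 − 4.746 = 2.054%.

2.05%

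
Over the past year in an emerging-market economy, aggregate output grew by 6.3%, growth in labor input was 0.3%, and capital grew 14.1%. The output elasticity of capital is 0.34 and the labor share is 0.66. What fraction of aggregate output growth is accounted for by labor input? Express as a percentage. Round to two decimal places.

3.14%

Labor's share = 1 − 0.34 = 0.66.
Labor input contributed 0.66 × 0.3 = 0.198 pp.
Share of growth = 0.198 / 6.3 × 100 = 3.1429%.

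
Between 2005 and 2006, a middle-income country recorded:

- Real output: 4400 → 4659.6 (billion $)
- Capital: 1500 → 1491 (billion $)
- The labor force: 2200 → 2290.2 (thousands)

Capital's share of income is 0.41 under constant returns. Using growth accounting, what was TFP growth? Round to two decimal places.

Real output growth = (4659.6 − 4400) / 4400 = 5.9%.
Capital growth = (1491 − 1500) / 1500 = -0.6%.
The labor force growth = (2290.2 − 2200) / 2200 = 4.1%.
Labor's share = 1 − 0.41 = 0.59.
Capital: 0.41 × (-0.6) = -0.246 pp.
The labor force: 0.59 × 4.1 = 2.419 pp.
TFP growth = 5.9 − 2.173 = 3.727%.

3.73%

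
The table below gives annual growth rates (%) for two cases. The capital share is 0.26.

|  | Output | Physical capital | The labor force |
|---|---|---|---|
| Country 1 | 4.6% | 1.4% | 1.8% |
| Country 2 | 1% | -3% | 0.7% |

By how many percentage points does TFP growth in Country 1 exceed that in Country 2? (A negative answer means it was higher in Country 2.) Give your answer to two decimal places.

Labor's share = 1 − 0.26 = 0.74.
Country 1: TFP = 4.6 − 0.364 − 1.332 = 2.904%.
Country 2: TFP = 1 + 0.78 − 0.518 = 1.262%.
Difference = 2.904 − (1.262) = 1.642 pp.

1.64 percentage points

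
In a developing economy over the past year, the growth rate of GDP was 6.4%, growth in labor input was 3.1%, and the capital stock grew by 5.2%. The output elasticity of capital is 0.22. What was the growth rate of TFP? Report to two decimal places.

Labor's share = 1 − 0.22 = 0.78.
The capital stock: 0.22 × 5.2 = 1.144 pp.
Labor input: 0.78 × 3.1 = 2.418 pp.
TFP growth = 6.4 − 3.562 = 2.838%.

2.84%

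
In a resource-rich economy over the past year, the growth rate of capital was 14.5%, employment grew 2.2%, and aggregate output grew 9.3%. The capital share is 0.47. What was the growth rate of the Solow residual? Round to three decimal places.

1.319%

Labor's share = 1 − 0.47 = 0.53.
Capital: 0.47 × 14.5 = 6.815 pp.
Employment: 0.53 × 2.2 = 1.166 pp.
TFP growth = 9.3 − 7.981 = 1.319%.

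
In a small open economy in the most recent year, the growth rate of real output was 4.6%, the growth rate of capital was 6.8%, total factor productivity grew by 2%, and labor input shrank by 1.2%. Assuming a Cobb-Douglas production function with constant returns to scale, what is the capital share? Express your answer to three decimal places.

gY = gA + α·gK + (1−α)·gL, so gY − gA − gL = α(gK − gL).
4.6 − 2 + 1.2 = α × (6.8 − (-1.2)).
3.8 = 8 α, so α = 0.475.

The capital share is 0.475.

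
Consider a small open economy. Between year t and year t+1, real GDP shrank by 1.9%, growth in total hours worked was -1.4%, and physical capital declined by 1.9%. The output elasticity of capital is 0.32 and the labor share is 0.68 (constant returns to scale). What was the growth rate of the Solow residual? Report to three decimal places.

-0.340%

Labor's share = 1 − 0.32 = 0.68.
Physical capital: 0.32 × (-1.9) = -0.608 pp.
Total hours worked: 0.68 × (-1.4) = -0.952 pp.
TFP growth = -1.9 + 1.56 = -0.34%.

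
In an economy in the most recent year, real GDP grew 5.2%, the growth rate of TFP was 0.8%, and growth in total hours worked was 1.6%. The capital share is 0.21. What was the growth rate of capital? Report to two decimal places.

Labor's share = 1 − 0.21 = 0.79.
gY = gA + 0.79×1.6 + 0.21×g.
0.21×g = 5.2 − 0.8 − 1.264 = 3.136.
g = 3.136 / 0.21 = 14.9333%.

Capital grew 14.93%.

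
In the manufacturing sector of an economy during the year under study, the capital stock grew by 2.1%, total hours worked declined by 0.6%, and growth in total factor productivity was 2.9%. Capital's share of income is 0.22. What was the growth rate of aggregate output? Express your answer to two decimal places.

Labor's share = 1 − 0.22 = 0.78.
The capital stock: 0.22 × 2.1 = 0.462 pp.
Total hours worked: 0.78 × (-0.6) = -0.468 pp.
Output growth = 2.9 + (-0.006) = 2.894%.

Aggregate output grew 2.89%.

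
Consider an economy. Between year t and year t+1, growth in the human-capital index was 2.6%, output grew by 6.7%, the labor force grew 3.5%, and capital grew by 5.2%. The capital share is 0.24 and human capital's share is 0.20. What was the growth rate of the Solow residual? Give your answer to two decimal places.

Labor's share = 1 − 0.24 − 0.2 = 0.56.
Capital: 0.24 × 5.2 = 1.248 pp.
The human-capital index: 0.2 × 2.6 = 0.52 pp.
The labor force: 0.56 × 3.5 = 1.96 pp.
TFP growth = 6.7 − 3.728 = 2.972%.

The Solow residual growth was 2.97%.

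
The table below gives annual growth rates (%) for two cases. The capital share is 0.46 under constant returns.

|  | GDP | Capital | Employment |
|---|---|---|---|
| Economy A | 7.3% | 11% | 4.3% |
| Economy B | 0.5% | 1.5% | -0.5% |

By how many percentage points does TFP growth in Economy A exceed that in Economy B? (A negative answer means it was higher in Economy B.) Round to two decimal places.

-0.16 percentage points

Labor's share = 1 − 0.46 = 0.54.
Economy A: TFP = 7.3 − 5.06 − 2.322 = -0.082%.
Economy B: TFP = 0.5 − 0.69 + 0.27 = 0.08%.
Difference = -0.082 − (0.08) = -0.162 pp.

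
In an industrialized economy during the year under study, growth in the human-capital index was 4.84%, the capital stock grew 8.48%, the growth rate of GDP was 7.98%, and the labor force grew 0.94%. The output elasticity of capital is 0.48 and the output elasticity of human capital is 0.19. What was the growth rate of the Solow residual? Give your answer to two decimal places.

2.68%

Labor's share = 1 − 0.48 − 0.19 = 0.33.
The capital stock: 0.48 × 8.48 = 4.0704 pp.
The human-capital index: 0.19 × 4.84 = 0.9196 pp.
The labor force: 0.33 × 0.94 = 0.3102 pp.
TFP growth = 7.98 − 5.3002 = 2.6798%.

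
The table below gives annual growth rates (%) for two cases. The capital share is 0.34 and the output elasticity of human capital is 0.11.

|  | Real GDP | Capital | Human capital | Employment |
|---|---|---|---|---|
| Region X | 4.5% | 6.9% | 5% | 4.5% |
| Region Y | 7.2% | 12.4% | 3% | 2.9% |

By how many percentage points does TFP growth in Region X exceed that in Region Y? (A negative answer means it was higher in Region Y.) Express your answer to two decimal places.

Labor's share = 1 − 0.34 − 0.11 = 0.55.
Region X: TFP = 4.5 − 2.346 − 0.55 − 2.475 = -0.871%.
Region Y: TFP = 7.2 − 4.216 − 0.33 − 1.595 = 1.059%.
Difference = -0.871 − (1.059) = -1.93 pp.

-1.93 percentage points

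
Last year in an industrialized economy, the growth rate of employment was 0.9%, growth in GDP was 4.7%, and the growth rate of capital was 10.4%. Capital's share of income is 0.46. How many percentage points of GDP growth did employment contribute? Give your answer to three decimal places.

Labor's share = 1 − 0.46 = 0.54.
Contribution = share × growth = 0.54 × 0.9 = 0.486 pp.

0.486 pp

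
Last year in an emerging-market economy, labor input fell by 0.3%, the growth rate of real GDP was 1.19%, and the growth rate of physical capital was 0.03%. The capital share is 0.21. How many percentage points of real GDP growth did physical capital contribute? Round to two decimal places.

Contribution = share × growth = 0.21 × 0.03 = 0.0063 pp.

0.01 percentage points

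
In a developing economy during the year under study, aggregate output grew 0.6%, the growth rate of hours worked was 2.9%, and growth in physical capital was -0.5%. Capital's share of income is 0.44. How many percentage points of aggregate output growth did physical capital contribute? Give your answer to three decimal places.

Contribution = share × growth = 0.44 × (-0.5) = -0.22 pp.

-0.220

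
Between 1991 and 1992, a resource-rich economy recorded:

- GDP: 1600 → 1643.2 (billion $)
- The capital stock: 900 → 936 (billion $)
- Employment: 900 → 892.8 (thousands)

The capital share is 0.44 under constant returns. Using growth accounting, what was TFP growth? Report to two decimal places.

GDP growth = (1643.2 − 1600) / 1600 = 2.7%.
The capital stock growth = (936 − 900) / 900 = 4%.
Employment growth = (892.8 − 900) / 900 = -0.8%.
Labor's share = 1 − 0.44 = 0.56.
The capital stock: 0.44 × 4 = 1.76 pp.
Employment: 0.56 × (-0.8) = -0.448 pp.
TFP growth = 2.7 − 1.312 = 1.388%.

1.39%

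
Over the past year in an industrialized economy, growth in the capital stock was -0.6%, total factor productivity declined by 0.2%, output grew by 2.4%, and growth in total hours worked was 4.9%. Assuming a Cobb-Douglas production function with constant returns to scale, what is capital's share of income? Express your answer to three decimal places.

gY = gA + α·gK + (1−α)·gL, so gY − gA − gL = α(gK − gL).
2.4 + 0.2 − 4.9 = α × (-0.6 − 4.9).
-2.3 = -5.5 α, so α = 0.41818.

α = 0.418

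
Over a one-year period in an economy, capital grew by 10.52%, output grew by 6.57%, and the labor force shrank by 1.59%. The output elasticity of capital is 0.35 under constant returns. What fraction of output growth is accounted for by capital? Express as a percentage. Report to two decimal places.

Capital accounted for 56.04% of growth.

Capital contributed 0.35 × 10.52 = 3.682 pp.
Share of growth = 3.682 / 6.57 × 100 = 56.0426%.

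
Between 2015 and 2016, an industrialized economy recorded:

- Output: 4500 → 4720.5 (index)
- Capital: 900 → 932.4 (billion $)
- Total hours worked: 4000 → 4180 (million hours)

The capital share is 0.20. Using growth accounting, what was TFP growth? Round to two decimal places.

0.58%

Output growth = (4720.5 − 4500) / 4500 = 4.9%.
Capital growth = (932.4 − 900) / 900 = 3.6%.
Total hours worked growth = (4180 − 4000) / 4000 = 4.5%.
Labor's share = 1 − 0.2 = 0.8.
Capital: 0.2 × 3.6 = 0.72 pp.
Total hours worked: 0.8 × 4.5 = 3.6 pp.
TFP growth = 4.9 − 4.32 = 0.58%.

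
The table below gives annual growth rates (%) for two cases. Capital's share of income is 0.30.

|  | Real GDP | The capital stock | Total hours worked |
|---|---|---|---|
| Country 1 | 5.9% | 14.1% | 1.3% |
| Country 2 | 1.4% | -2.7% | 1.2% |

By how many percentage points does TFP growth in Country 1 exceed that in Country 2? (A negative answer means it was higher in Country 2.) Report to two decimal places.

Labor's share = 1 − 0.3 = 0.7.
Country 1: TFP = 5.9 − 4.23 − 0.91 = 0.76%.
Country 2: TFP = 1.4 + 0.81 − 0.84 = 1.37%.
Difference = 0.76 − (1.37) = -0.61 pp.

-0.61 percentage points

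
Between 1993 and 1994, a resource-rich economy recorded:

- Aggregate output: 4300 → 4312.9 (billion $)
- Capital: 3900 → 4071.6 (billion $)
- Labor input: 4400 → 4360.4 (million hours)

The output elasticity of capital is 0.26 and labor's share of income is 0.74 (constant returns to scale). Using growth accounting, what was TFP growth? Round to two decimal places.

-0.18%

Aggregate output growth = (4312.9 − 4300) / 4300 = 0.3%.
Capital growth = (4071.6 − 3900) / 3900 = 4.4%.
Labor input growth = (4360.4 − 4400) / 4400 = -0.9%.
Labor's share = 1 − 0.26 = 0.74.
Capital: 0.26 × 4.4 = 1.144 pp.
Labor input: 0.74 × (-0.9) = -0.666 pp.
TFP growth = 0.3 − 0.478 = -0.178%.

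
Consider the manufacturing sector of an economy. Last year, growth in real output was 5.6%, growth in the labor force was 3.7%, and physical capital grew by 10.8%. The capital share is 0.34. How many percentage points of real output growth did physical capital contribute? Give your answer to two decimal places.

3.67

Contribution = share × growth = 0.34 × 10.8 = 3.672 pp.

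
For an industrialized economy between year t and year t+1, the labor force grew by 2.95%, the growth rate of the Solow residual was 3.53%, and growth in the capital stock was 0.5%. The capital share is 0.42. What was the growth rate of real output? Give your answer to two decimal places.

Labor's share = 1 − 0.42 = 0.58.
The capital stock: 0.42 × 0.5 = 0.21 pp.
The labor force: 0.58 × 2.95 = 1.711 pp.
Output growth = 3.53 + 1.921 = 5.451%.

Real output growth was 5.45%.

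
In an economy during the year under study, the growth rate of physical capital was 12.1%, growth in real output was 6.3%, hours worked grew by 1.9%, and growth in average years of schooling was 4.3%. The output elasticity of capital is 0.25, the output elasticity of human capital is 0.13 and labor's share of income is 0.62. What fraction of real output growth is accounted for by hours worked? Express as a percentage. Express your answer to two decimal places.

Labor's share = 1 − 0.25 − 0.13 = 0.62.
Hours worked contributed 0.62 × 1.9 = 1.178 pp.
Share of growth = 1.178 / 6.3 × 100 = 18.6984%.

Hours worked accounted for 18.70% of growth.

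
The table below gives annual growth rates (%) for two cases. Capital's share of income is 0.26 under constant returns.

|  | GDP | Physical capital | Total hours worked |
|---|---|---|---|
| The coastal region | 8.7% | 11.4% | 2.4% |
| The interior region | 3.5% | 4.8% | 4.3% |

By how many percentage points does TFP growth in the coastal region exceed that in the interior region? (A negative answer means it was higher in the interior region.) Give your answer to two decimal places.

4.89 percentage points

Labor's share = 1 − 0.26 = 0.74.
The coastal region: TFP = 8.7 − 2.964 − 1.776 = 3.96%.
The interior region: TFP = 3.5 − 1.248 − 3.182 = -0.93%.
Difference = 3.96 − (-0.93) = 4.89 pp.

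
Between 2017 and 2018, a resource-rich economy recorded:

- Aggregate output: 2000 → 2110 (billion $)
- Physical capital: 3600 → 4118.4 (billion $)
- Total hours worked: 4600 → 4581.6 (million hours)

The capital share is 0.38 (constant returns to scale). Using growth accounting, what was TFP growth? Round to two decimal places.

Aggregate output growth = (2110 − 2000) / 2000 = 5.5%.
Physical capital growth = (4118.4 − 3600) / 3600 = 14.4%.
Total hours worked growth = (4581.6 − 4600) / 4600 = -0.4%.
Labor's share = 1 − 0.38 = 0.62.
Physical capital: 0.38 × 14.4 = 5.472 pp.
Total hours worked: 0.62 × (-0.4) = -0.248 pp.
TFP growth = 5.5 − 5.224 = 0.276%.

0.28%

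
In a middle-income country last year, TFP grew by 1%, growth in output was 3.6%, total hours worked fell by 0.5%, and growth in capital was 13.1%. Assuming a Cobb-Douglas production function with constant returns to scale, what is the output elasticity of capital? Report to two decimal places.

gY = gA + α·gK + (1−α)·gL, so gY − gA − gL = α(gK − gL).
3.6 − 1 + 0.5 = α × (13.1 − (-0.5)).
3.1 = 13.6 α, so α = 0.2279.

0.23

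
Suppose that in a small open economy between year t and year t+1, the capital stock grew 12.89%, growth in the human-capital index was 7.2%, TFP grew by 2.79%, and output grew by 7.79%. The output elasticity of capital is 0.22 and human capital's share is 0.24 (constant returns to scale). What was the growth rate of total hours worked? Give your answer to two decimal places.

0.81%

Labor's share = 1 − 0.22 − 0.24 = 0.54.
gY = gA + 0.22×12.89 + 0.24×7.2 + 0.54×g.
0.54×g = 7.79 − 2.79 − 4.5638 = 0.4362.
g = 0.4362 / 0.54 = 0.8078%.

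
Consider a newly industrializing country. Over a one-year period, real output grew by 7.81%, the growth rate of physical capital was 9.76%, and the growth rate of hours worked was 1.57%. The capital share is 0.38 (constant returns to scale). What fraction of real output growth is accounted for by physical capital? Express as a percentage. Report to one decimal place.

Physical capital contributed 0.38 × 9.76 = 3.7088 pp.
Share of growth = 3.7088 / 7.81 × 100 = 47.488%.

Physical capital accounted for 47.5% of growth.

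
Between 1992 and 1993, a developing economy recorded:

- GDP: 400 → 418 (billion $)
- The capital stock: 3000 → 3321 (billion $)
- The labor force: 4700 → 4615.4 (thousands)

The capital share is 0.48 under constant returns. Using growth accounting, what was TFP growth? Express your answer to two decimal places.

GDP growth = (418 − 400) / 400 = 4.5%.
The capital stock growth = (3321 − 3000) / 3000 = 10.7%.
The labor force growth = (4615.4 − 4700) / 4700 = -1.8%.
Labor's share = 1 − 0.48 = 0.52.
The capital stock: 0.48 × 10.7 = 5.136 pp.
The labor force: 0.52 × (-1.8) = -0.936 pp.
TFP growth = 4.5 − 4.2 = 0.3%.

TFP growth was 0.30%.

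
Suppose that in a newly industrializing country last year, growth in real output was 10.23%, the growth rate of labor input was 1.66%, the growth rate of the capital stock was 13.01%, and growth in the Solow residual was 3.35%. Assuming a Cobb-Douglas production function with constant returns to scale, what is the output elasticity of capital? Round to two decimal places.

gY = gA + α·gK + (1−α)·gL, so gY − gA − gL = α(gK − gL).
10.23 − 3.35 − 1.66 = α × (13.01 − 1.66).
5.22 = 11.35 α, so α = 0.4599.

The output elasticity of capital is 0.46.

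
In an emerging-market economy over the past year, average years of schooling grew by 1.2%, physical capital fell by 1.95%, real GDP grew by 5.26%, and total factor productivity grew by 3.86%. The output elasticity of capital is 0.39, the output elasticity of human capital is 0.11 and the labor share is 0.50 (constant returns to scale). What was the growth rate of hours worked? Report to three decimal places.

Labor's share = 1 − 0.39 − 0.11 = 0.5.
gY = gA + 0.39×(-1.95) + 0.11×1.2 + 0.5×g.
0.5×g = 5.26 − 3.86 + 0.6285 = 2.0285.
g = 2.0285 / 0.5 = 4.057%.

Hours worked growth was 4.057%.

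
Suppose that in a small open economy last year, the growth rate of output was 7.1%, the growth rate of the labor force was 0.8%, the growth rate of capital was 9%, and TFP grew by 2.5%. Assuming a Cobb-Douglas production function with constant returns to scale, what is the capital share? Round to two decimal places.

gY = gA + α·gK + (1−α)·gL, so gY − gA − gL = α(gK − gL).
7.1 − 2.5 − 0.8 = α × (9 − 0.8).
3.8 = 8.2 α, so α = 0.4634.

The capital share is 0.46.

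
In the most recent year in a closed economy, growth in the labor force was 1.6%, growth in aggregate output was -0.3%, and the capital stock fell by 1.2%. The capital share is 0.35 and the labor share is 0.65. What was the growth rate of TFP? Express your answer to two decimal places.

Labor's share = 1 − 0.35 = 0.65.
The capital stock: 0.35 × (-1.2) = -0.42 pp.
The labor force: 0.65 × 1.6 = 1.04 pp.
TFP growth = -0.3 − 0.62 = -0.92%.

-0.92%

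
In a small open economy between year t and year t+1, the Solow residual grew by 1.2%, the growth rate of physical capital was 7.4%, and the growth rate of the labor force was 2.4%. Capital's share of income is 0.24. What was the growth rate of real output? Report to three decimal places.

Real output grew 4.800%.

Labor's share = 1 − 0.24 = 0.76.
Physical capital: 0.24 × 7.4 = 1.776 pp.
The labor force: 0.76 × 2.4 = 1.824 pp.
Output growth = 1.2 + 3.6 = 4.8%.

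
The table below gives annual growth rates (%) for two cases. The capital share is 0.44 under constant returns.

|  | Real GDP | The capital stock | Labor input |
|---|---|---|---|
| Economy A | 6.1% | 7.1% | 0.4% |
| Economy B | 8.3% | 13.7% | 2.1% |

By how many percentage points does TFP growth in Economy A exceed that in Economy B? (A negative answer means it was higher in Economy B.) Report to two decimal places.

Labor's share = 1 − 0.44 = 0.56.
Economy A: TFP = 6.1 − 3.124 − 0.224 = 2.752%.
Economy B: TFP = 8.3 − 6.028 − 1.176 = 1.096%.
Difference = 2.752 − (1.096) = 1.656 pp.

1.66 percentage points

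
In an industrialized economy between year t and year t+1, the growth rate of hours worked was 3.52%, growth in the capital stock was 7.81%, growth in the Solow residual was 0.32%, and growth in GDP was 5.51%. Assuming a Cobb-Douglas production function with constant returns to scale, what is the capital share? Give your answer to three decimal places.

gY = gA + α·gK + (1−α)·gL, so gY − gA − gL = α(gK − gL).
5.51 − 0.32 − 3.52 = α × (7.81 − 3.52).
1.67 = 4.29 α, so α = 0.38928.

α = 0.389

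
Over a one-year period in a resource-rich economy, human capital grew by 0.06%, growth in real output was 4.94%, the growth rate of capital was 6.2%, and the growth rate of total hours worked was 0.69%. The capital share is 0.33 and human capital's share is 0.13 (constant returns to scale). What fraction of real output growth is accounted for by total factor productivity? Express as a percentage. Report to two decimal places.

50.88%

Labor's share = 1 − 0.33 − 0.13 = 0.54.
Capital: 0.33 × 6.2 = 2.046 pp.
Human capital: 0.13 × 0.06 = 0.0078 pp.
Total hours worked: 0.54 × 0.69 = 0.3726 pp.
TFP growth = 4.94 − 2.4264 = 2.5136%.
TFP share of growth = 2.5136 / 4.94 × 100 = 50.8826%.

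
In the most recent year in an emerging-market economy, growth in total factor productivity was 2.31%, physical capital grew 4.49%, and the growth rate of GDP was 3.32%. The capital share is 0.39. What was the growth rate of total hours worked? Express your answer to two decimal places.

-1.21%

Labor's share = 1 − 0.39 = 0.61.
gY = gA + 0.39×4.49 + 0.61×g.
0.61×g = 3.32 − 2.31 − 1.7511 = -0.7411.
g = -0.7411 / 0.61 = -1.2149%.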